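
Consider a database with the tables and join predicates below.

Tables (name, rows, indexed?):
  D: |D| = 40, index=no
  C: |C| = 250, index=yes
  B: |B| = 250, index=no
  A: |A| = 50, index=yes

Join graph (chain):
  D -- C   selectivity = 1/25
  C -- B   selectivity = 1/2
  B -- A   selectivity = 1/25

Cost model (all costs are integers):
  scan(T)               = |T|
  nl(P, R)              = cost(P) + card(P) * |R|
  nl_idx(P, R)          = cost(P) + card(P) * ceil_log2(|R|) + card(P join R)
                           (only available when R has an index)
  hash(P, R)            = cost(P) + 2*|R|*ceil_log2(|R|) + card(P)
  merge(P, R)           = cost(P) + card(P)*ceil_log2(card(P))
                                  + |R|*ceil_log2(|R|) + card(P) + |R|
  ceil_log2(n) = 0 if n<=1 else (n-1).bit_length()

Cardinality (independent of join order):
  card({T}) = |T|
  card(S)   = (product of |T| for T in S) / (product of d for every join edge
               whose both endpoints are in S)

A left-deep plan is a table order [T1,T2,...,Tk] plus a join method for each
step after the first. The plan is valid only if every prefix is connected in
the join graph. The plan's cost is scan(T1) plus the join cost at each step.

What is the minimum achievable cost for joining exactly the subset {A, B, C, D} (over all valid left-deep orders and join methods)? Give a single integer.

55760

Selinger DP over subsets of {A,B,C,D}:
  {D}: scan cost=40, card=40
  {C}: scan cost=250, card=250
  {B}: scan cost=250, card=250
  {A}: scan cost=50, card=50
  {CD}: card=400; try (C,nl_idx)→760, (D,hash)→980, (C,merge)→2570, (D,merge)→2780, (C,hash)→4080, (C,nl)→10040 …(+1); best=760 via (C,nl_idx)
  {BC}: card=31250; try (C,hash)→4500, (B,hash)→4500, (C,merge)→4750, (B,merge)→4750, (C,nl_idx)→33500, (C,nl)→62750 …(+1); best=4500 via (C,hash)
  {AB}: card=500; try (A,hash)→1100, (A,nl_idx)→2250, (B,merge)→2650, (A,merge)→2850, (B,hash)→4100, (B,nl)→12550 …(+1); best=1100 via (A,hash)
  {BCD}: card=50000; try (B,hash)→5160, (B,merge)→7010, (D,hash)→36230, (B,nl)→100760, (D,merge)→504780, (D,nl)→1254500; best=5160 via (B,hash)
  {ABC}: card=62500; try (C,hash)→5600, (C,merge)→8350, (A,hash)→36350, (C,nl_idx)→67600, (C,nl)→126100, (A,nl_idx)→254500 …(+2); best=5600 via (C,hash)
  {ABCD}: card=100000; try (A,hash)→55760, (D,hash)→68580, (A,nl_idx)→405160, (A,merge)→855510, (D,merge)→1068380, (A,nl)→2505160 …(+1); best=55760 via (A,hash)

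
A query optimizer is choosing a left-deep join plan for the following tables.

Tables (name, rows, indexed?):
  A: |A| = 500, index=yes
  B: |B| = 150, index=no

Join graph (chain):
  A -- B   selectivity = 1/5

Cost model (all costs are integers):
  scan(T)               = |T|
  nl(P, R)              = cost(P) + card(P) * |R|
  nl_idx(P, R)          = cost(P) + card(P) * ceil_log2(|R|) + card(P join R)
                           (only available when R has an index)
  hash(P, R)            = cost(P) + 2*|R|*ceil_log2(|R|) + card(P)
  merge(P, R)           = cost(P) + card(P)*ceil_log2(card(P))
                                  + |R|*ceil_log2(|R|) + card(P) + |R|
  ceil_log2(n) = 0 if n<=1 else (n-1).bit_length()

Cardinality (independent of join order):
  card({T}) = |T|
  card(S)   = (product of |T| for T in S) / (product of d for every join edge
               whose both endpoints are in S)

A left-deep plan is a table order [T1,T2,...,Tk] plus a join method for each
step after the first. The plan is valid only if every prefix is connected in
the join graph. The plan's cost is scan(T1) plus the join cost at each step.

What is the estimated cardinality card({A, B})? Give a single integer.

15000

Tables in S: A(500), B(150)
Edges inside S: A-B(d=5)
numerator = 500 * 150 = 75000
denominator = 5 = 5
card(S) = 75000 / 5 = 15000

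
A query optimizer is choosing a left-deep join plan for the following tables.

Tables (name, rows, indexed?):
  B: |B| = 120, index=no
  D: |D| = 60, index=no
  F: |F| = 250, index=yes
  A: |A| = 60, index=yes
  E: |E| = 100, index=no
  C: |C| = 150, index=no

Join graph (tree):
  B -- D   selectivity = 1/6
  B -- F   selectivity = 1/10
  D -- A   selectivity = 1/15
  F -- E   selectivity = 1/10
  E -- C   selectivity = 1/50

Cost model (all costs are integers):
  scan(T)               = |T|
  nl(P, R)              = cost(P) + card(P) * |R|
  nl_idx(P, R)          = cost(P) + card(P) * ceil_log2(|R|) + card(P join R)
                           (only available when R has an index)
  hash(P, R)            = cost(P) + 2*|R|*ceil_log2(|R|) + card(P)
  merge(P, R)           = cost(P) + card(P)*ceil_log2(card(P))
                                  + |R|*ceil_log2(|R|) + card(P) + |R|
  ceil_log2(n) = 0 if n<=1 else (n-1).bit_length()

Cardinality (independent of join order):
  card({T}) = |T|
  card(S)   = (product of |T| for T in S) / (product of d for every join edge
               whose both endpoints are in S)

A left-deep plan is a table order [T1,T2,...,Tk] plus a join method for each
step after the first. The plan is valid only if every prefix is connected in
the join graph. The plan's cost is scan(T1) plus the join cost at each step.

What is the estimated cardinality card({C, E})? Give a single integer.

Tables in S: C(150), E(100)
Edges inside S: E-C(d=50)
numerator = 150 * 100 = 15000
denominator = 50 = 50
card(S) = 15000 / 50 = 300

300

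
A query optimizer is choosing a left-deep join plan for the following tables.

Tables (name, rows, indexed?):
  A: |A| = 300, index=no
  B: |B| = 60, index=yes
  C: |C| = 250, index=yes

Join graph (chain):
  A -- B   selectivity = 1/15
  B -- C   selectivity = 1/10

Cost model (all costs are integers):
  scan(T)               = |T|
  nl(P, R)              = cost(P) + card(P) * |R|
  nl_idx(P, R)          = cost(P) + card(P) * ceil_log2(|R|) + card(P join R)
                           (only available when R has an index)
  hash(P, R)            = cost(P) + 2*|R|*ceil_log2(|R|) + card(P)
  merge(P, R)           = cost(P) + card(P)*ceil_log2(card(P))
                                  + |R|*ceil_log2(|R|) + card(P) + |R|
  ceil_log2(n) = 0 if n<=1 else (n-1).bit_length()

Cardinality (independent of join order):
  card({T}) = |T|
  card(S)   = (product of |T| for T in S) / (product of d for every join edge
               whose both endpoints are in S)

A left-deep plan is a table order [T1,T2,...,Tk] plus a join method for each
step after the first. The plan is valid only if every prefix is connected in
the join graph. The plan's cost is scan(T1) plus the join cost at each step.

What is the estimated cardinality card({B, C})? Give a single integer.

Tables in S: B(60), C(250)
Edges inside S: B-C(d=10)
numerator = 60 * 250 = 15000
denominator = 10 = 10
card(S) = 15000 / 10 = 1500

1500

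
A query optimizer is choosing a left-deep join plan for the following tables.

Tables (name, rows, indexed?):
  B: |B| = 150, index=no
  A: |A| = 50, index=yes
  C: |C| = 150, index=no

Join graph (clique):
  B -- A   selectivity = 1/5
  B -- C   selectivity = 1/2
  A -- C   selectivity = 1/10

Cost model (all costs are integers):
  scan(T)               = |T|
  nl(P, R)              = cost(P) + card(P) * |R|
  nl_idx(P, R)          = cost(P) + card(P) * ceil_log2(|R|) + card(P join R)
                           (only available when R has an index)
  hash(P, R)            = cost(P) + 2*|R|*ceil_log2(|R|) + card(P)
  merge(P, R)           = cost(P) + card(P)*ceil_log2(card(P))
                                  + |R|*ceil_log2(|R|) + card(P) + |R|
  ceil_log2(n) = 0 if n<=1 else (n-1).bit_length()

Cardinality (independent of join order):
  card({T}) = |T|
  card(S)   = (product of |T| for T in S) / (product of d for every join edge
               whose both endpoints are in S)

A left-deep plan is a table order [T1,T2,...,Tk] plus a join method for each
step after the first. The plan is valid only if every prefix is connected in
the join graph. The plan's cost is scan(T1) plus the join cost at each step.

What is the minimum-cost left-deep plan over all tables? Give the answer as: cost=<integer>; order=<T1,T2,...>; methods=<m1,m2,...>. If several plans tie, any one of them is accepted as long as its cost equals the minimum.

Selinger DP (subsets sized 1..n):
  {B}: scan cost=150, card=150
  {A}: scan cost=50, card=50
  {C}: scan cost=150, card=150
  {AB}: card=1500; try (A,hash)→900, (B,merge)→1750, (A,merge)→1850, (B,hash)→2500, (A,nl_idx)→2550, (B,nl)→7550 …(+1); best=900 via (A,hash)
  {BC}: card=11250; try (C,hash)→2700, (B,hash)→2700, (C,merge)→2850, (B,merge)→2850, (C,nl)→22650, (B,nl)→22650; best=2700 via (C,hash)
  {AC}: card=750; try (A,hash)→900, (C,merge)→1750, (A,nl_idx)→1800, (A,merge)→1850, (C,hash)→2500, (C,nl)→7550 …(+1); best=900 via (A,hash)
  {ABC}: card=11250; try (B,hash)→4050, (C,hash)→4800, (B,merge)→10500, (A,hash)→14550, (C,merge)→20250, (A,nl_idx)→81450 …(+4); best=4050 via (B,hash)

cost=4050; order=C,A,B; methods=hash,hash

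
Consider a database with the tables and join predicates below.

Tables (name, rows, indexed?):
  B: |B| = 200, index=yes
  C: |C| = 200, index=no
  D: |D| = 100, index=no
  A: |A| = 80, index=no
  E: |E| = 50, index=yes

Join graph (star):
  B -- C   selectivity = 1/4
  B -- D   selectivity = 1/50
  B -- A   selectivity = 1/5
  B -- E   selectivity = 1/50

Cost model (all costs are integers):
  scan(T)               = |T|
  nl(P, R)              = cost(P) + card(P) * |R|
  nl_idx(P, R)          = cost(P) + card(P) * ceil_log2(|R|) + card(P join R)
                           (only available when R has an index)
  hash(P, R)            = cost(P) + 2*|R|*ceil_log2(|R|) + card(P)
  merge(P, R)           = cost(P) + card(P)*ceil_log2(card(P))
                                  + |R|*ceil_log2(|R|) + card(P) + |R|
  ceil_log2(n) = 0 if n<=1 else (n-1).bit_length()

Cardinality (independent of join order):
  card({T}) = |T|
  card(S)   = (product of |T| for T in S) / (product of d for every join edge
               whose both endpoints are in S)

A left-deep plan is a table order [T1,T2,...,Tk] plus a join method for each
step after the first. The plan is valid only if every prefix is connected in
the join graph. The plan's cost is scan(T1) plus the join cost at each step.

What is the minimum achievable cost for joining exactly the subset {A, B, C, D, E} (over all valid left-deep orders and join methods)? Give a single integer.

13370

Selinger DP over subsets of {A,B,C,D,E}:
  {B}: scan cost=200, card=200
  {C}: scan cost=200, card=200
  {D}: scan cost=100, card=100
  {A}: scan cost=80, card=80
  {E}: scan cost=50, card=50
  {BC}: card=10000; try (C,hash)→3600, (B,hash)→3600, (C,merge)→3800, (B,merge)→3800, (B,nl_idx)→11800, (C,nl)→40200 …(+1); best=3600 via (C,hash)
  {BD}: card=400; try (B,nl_idx)→1300, (D,hash)→1800, (B,merge)→2700, (D,merge)→2800, (B,hash)→3400, (B,nl)→20100 …(+1); best=1300 via (B,nl_idx)
  {AB}: card=3200; try (A,hash)→1520, (B,merge)→2520, (A,merge)→2640, (B,hash)→3360, (B,nl_idx)→3920, (B,nl)→16080 …(+1); best=1520 via (A,hash)
  {BE}: card=200; try (B,nl_idx)→650, (E,hash)→1000, (E,nl_idx)→1600, (B,merge)→2200, (E,merge)→2350, (B,hash)→3300 …(+2); best=650 via (B,nl_idx)
  {BCD}: card=20000; try (C,hash)→4900, (C,merge)→7100, (D,hash)→15000, (C,nl)→81300, (D,merge)→154400, (D,nl)→1003600; best=4900 via (C,hash)
  {ABC}: card=160000; try (C,hash)→7920, (A,hash)→14720, (C,merge)→44920, (A,merge)→154240, (C,nl)→641520, (A,nl)→803600; best=7920 via (C,hash)
  {BCE}: card=10000; try (C,hash)→4050, (C,merge)→4250, (E,hash)→14200, (C,nl)→40650, (E,nl_idx)→73600, (E,merge)→153950 …(+1); best=4050 via (C,hash)
  {ABD}: card=6400; try (A,hash)→2820, (A,merge)→5940, (D,hash)→6120, (A,nl)→33300, (D,merge)→43920, (D,nl)→321520; best=2820 via (A,hash)
  {BDE}: card=400; try (D,hash)→2250, (E,hash)→2300, (D,merge)→3250, (E,nl_idx)→4100, (E,merge)→5650, (D,nl)→20650 …(+1); best=2250 via (D,hash)
  {ABE}: card=3200; try (A,hash)→1970, (A,merge)→3090, (E,hash)→5320, (A,nl)→16650, (E,nl_idx)→23920, (E,merge)→43470 …(+1); best=1970 via (A,hash)
  {ABCD}: card=320000; try (C,hash)→12420, (A,hash)→26020, (C,merge)→94220, (D,hash)→169320, (A,merge)→325540, (C,nl)→1282820 …(+3); best=12420 via (C,hash)
  {BCDE}: card=20000; try (C,hash)→5850, (C,merge)→8050, (D,hash)→15450, (E,hash)→25500, (C,nl)→82250, (E,nl_idx)→144900 …(+4); best=5850 via (C,hash)
  {ABCE}: card=160000; try (C,hash)→8370, (A,hash)→15170, (C,merge)→45370, (A,merge)→154690, (E,hash)→168520, (C,nl)→641970 …(+4); best=8370 via (C,hash)
  {ABDE}: card=6400; try (A,hash)→3770, (D,hash)→6570, (A,merge)→6890, (E,hash)→9820, (A,nl)→34250, (D,merge)→44370 …(+4); best=3770 via (A,hash)
  {ABCDE}: card=320000; try (C,hash)→13370, (A,hash)→26970, (C,merge)→95170, (D,hash)→169770, (A,merge)→326490, (E,hash)→333020 …(+7); best=13370 via (C,hash)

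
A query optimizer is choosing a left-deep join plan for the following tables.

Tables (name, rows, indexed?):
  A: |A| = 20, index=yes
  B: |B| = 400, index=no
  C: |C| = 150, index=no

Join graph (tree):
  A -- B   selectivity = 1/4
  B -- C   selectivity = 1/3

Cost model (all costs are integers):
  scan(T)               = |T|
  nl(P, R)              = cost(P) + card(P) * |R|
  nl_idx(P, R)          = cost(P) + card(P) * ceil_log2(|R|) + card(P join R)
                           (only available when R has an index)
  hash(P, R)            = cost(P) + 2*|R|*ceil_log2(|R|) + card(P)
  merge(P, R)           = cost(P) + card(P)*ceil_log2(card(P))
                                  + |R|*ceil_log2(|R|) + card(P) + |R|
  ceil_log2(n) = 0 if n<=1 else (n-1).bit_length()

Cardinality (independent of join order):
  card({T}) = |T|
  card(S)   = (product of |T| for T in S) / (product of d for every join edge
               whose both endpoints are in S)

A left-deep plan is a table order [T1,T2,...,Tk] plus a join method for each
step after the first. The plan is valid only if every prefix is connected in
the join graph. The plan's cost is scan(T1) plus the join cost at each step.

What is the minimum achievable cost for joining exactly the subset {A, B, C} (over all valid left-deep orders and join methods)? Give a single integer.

5400

Selinger DP over subsets of {A,B,C}:
  {A}: scan cost=20, card=20
  {B}: scan cost=400, card=400
  {C}: scan cost=150, card=150
  {AB}: card=2000; try (A,hash)→1000, (B,merge)→4140, (A,nl_idx)→4400, (A,merge)→4520, (B,hash)→7240, (B,nl)→8020 …(+1); best=1000 via (A,hash)
  {BC}: card=20000; try (C,hash)→3200, (B,merge)→5500, (C,merge)→5750, (B,hash)→7500, (B,nl)→60150, (C,nl)→60400; best=3200 via (C,hash)
  {ABC}: card=100000; try (C,hash)→5400, (A,hash)→23400, (C,merge)→26350, (A,nl_idx)→203200, (C,nl)→301000, (A,merge)→323320 …(+1); best=5400 via (C,hash)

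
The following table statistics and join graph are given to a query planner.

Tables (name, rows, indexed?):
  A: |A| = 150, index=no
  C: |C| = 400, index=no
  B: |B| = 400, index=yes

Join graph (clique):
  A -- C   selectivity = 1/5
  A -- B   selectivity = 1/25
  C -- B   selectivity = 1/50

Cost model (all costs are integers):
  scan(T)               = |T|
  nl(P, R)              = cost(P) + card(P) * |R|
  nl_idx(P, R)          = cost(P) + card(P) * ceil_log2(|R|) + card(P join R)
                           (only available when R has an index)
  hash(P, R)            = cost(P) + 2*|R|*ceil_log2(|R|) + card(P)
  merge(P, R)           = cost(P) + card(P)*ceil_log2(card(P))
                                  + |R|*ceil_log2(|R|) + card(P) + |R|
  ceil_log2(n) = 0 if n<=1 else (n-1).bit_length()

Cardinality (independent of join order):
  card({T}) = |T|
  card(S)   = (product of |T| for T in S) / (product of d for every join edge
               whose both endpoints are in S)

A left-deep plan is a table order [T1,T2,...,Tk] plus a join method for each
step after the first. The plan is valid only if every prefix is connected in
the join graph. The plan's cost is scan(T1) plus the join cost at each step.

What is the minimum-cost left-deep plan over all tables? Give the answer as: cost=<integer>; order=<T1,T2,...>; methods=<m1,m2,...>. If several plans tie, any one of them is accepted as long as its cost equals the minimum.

Selinger DP (subsets sized 1..n):
  {A}: scan cost=150, card=150
  {C}: scan cost=400, card=400
  {B}: scan cost=400, card=400
  {AC}: card=12000; try (A,hash)→3200, (C,merge)→5500, (A,merge)→5750, (C,hash)→7500, (C,nl)→60150, (A,nl)→60400; best=3200 via (A,hash)
  {AB}: card=2400; try (A,hash)→3200, (B,nl_idx)→3900, (B,merge)→5500, (A,merge)→5750, (B,hash)→7500, (B,nl)→60150 …(+1); best=3200 via (A,hash)
  {BC}: card=3200; try (B,nl_idx)→7200, (C,hash)→8000, (B,hash)→8000, (C,merge)→8400, (B,merge)→8400, (C,nl)→160400 …(+1); best=7200 via (B,nl_idx)
  {ABC}: card=3840; try (C,hash)→12800, (A,hash)→12800, (B,hash)→22400, (C,merge)→38400, (A,merge)→50150, (B,nl_idx)→115040 …(+4); best=12800 via (C,hash)

cost=12800; order=B,A,C; methods=hash,hash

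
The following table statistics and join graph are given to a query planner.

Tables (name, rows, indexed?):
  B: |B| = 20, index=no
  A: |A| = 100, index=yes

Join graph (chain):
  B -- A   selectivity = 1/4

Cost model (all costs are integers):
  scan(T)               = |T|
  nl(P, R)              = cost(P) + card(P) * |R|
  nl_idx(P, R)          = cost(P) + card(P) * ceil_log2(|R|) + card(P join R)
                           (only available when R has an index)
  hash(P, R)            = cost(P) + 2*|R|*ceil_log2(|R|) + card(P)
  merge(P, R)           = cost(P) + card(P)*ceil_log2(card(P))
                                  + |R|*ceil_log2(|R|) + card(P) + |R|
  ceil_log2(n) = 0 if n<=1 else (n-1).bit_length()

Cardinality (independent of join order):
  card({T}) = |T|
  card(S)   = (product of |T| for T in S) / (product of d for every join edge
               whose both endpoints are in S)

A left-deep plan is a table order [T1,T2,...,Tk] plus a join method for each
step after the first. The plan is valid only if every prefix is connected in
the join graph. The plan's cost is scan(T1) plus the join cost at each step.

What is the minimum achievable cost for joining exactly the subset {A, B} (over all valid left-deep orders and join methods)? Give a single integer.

Selinger DP over subsets of {A,B}:
  {B}: scan cost=20, card=20
  {A}: scan cost=100, card=100
  {AB}: card=500; try (B,hash)→400, (A,nl_idx)→660, (A,merge)→940, (B,merge)→1020, (A,hash)→1440, (A,nl)→2020 …(+1); best=400 via (B,hash)

400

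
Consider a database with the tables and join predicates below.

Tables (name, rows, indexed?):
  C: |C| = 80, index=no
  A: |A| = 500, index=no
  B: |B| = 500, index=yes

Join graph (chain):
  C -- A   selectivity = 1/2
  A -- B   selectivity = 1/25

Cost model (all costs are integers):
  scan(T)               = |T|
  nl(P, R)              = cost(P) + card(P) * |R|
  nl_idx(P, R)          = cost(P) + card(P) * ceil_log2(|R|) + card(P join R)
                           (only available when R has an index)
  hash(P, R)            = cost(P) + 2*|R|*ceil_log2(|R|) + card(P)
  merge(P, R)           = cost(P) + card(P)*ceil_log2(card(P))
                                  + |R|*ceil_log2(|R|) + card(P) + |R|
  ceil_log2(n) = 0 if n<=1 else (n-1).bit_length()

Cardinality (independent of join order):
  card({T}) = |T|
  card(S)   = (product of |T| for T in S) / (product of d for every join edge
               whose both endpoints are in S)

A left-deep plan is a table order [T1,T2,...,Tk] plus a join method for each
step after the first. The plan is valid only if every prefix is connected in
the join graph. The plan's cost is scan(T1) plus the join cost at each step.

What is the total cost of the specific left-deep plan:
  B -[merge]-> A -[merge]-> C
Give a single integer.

step 1: scan B: cost=500, card=500
step 2: join A via merge
    card(P join A) = 500*500/(25) = 10000
    cost = 500 + 500*9 + 500*9 + 500 + 500 = 10500
step 3: join C via merge
    card(P join C) = 10000*80/(2) = 400000
    cost = 10500 + 10000*14 + 80*7 + 10000 + 80 = 161140

161140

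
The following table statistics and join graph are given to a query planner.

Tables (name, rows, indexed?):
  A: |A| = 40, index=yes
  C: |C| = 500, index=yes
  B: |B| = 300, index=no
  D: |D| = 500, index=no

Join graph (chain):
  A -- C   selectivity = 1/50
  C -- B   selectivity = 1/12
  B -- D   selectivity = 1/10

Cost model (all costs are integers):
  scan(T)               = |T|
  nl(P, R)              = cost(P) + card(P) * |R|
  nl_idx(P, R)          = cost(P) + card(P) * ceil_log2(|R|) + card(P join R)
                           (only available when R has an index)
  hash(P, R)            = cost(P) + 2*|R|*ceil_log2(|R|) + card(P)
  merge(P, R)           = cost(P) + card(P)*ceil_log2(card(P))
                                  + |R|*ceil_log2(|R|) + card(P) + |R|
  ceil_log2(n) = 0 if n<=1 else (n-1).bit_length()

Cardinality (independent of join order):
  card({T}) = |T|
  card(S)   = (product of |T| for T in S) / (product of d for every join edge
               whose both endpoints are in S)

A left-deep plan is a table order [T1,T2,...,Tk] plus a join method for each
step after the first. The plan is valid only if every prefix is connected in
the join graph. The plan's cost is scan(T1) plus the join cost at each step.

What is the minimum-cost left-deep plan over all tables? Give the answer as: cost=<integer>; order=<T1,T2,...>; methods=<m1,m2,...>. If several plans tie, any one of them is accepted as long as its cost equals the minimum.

Selinger DP (subsets sized 1..n):
  {A}: scan cost=40, card=40
  {C}: scan cost=500, card=500
  {B}: scan cost=300, card=300
  {D}: scan cost=500, card=500
  {AC}: card=400; try (C,nl_idx)→800, (A,hash)→1480, (A,nl_idx)→3900, (C,merge)→5320, (A,merge)→5780, (C,hash)→9080 …(+2); best=800 via (C,nl_idx)
  {BC}: card=12500; try (B,hash)→6400, (C,merge)→8300, (B,merge)→8500, (C,hash)→9600, (C,nl_idx)→15500, (C,nl)→150300 …(+1); best=6400 via (B,hash)
  {BD}: card=15000; try (B,hash)→6400, (D,merge)→8300, (B,merge)→8500, (D,hash)→9600, (D,nl)→150300, (B,nl)→150500; best=6400 via (B,hash)
  {ABC}: card=10000; try (B,hash)→6600, (B,merge)→7800, (A,hash)→19380, (A,nl_idx)→91400, (B,nl)→120800, (A,merge)→194180 …(+1); best=6600 via (B,hash)
  {BCD}: card=625000; try (D,hash)→27900, (C,hash)→30400, (D,merge)→198900, (C,merge)→236400, (C,nl_idx)→766400, (D,nl)→6256400 …(+1); best=27900 via (D,hash)
  {ABCD}: card=500000; try (D,hash)→25600, (D,merge)→161600, (A,hash)→653380, (A,nl_idx)→4277900, (D,nl)→5006600, (A,merge)→13153180 …(+1); best=25600 via (D,hash)

cost=25600; order=A,C,B,D; methods=nl_idx,hash,hash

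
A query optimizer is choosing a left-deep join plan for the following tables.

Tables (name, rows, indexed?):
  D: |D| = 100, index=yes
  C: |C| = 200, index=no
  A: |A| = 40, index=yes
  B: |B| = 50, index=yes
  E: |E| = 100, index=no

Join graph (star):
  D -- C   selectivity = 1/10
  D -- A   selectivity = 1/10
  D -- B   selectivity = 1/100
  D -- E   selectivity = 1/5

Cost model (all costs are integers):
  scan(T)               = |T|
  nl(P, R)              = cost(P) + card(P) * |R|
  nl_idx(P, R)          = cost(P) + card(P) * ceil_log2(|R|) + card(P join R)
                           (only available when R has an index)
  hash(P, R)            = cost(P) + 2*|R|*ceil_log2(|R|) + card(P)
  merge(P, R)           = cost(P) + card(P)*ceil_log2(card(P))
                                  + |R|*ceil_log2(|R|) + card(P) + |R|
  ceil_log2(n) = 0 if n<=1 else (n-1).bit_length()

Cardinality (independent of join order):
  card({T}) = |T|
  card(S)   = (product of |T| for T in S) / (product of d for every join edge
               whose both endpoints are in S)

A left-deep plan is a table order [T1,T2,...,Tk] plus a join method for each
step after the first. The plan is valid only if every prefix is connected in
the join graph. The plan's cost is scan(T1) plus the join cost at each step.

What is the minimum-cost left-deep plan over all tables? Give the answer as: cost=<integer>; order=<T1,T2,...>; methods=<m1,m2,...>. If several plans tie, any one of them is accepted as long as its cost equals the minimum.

Selinger DP (subsets sized 1..n):
  {D}: scan cost=100, card=100
  {C}: scan cost=200, card=200
  {A}: scan cost=40, card=40
  {B}: scan cost=50, card=50
  {E}: scan cost=100, card=100
  {CD}: card=2000; try (D,hash)→1800, (C,merge)→2700, (D,merge)→2800, (C,hash)→3400, (D,nl_idx)→3600, (C,nl)→20100 …(+1); best=1800 via (D,hash)
  {AD}: card=400; try (A,hash)→680, (D,nl_idx)→720, (A,nl_idx)→1100, (D,merge)→1120, (A,merge)→1180, (D,hash)→1480 …(+2); best=680 via (A,hash)
  {BD}: card=50; try (D,nl_idx)→450, (B,nl_idx)→750, (B,hash)→800, (D,merge)→1200, (B,merge)→1250, (D,hash)→1500 …(+2); best=450 via (D,nl_idx)
  {DE}: card=2000; try (E,hash)→1600, (D,hash)→1600, (E,merge)→1700, (D,merge)→1700, (D,nl_idx)→2800, (E,nl)→10100 …(+1); best=1600 via (E,hash)
  {ACD}: card=8000; try (C,hash)→4280, (A,hash)→4280, (C,merge)→6480, (A,nl_idx)→21800, (A,merge)→26080, (C,nl)→80680 …(+1); best=4280 via (C,hash)
  {BCD}: card=1000; try (C,merge)→2600, (C,hash)→3700, (B,hash)→4400, (C,nl)→10450, (B,nl_idx)→14800, (B,merge)→26150 …(+1); best=2600 via (C,merge)
  {CDE}: card=40000; try (E,hash)→5200, (C,hash)→6800, (E,merge)→26600, (C,merge)→27400, (E,nl)→201800, (C,nl)→401600; best=5200 via (E,hash)
  {ABD}: card=200; try (A,nl_idx)→950, (A,hash)→980, (A,merge)→1080, (B,hash)→1680, (A,nl)→2450, (B,nl_idx)→3280 …(+2); best=950 via (A,nl_idx)
  {ADE}: card=8000; try (E,hash)→2480, (A,hash)→4080, (E,merge)→5480, (A,nl_idx)→21600, (A,merge)→25880, (E,nl)→40680 …(+1); best=2480 via (E,hash)
  {BDE}: card=1000; try (E,merge)→1600, (E,hash)→1900, (B,hash)→4200, (E,nl)→5450, (B,nl_idx)→14600, (B,merge)→25950 …(+1); best=1600 via (E,merge)
  {ABCD}: card=4000; try (A,hash)→4080, (C,hash)→4350, (C,merge)→4550, (A,nl_idx)→12600, (B,hash)→12880, (A,merge)→13880 …(+5); best=4080 via (A,hash)
  {ACDE}: card=160000; try (E,hash)→13680, (C,hash)→13680, (A,hash)→45680, (C,merge)→116280, (E,merge)→117080, (A,nl_idx)→405200 …(+4); best=13680 via (E,hash)
  {BCDE}: card=20000; try (E,hash)→5000, (C,hash)→5800, (E,merge)→14400, (C,merge)→14400, (B,hash)→45800, (E,nl)→102600 …(+4); best=5000 via (E,hash)
  {ABDE}: card=4000; try (E,hash)→2550, (A,hash)→3080, (E,merge)→3550, (B,hash)→11080, (A,nl_idx)→11600, (A,merge)→12880 …(+5); best=2550 via (E,hash)
  {ABCDE}: card=80000; try (E,hash)→9480, (C,hash)→9750, (A,hash)→25480, (C,merge)→56350, (E,merge)→56880, (B,hash)→174280 …(+8); best=9480 via (E,hash)

cost=9480; order=B,D,C,A,E; methods=nl_idx,merge,hash,hash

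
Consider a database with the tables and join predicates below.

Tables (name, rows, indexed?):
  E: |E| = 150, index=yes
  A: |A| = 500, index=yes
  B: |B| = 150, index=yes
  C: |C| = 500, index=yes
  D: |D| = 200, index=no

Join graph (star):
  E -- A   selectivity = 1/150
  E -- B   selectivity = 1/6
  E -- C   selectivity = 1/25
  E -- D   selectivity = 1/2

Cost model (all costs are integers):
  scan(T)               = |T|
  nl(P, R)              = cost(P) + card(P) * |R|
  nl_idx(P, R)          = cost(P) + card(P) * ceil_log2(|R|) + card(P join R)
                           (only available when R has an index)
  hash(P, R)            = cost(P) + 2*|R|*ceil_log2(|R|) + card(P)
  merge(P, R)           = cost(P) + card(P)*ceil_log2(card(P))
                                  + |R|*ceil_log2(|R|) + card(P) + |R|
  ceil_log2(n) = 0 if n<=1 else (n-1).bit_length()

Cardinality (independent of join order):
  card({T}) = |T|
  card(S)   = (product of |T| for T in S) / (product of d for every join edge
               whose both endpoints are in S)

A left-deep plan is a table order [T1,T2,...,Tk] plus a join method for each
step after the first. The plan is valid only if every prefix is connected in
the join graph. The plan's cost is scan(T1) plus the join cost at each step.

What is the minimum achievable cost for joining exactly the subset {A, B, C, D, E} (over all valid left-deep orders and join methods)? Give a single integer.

Selinger DP over subsets of {A,B,C,D,E}:
  {E}: scan cost=150, card=150
  {A}: scan cost=500, card=500
  {B}: scan cost=150, card=150
  {C}: scan cost=500, card=500
  {D}: scan cost=200, card=200
  {AE}: card=500; try (A,nl_idx)→2000, (E,hash)→3400, (E,nl_idx)→5000, (A,merge)→6500, (E,merge)→6850, (A,hash)→9300 …(+2); best=2000 via (A,nl_idx)
  {BE}: card=3750; try (E,hash)→2700, (B,hash)→2700, (E,merge)→2850, (B,merge)→2850, (E,nl_idx)→5100, (B,nl_idx)→5100 …(+2); best=2700 via (E,hash)
  {CE}: card=3000; try (E,hash)→3400, (C,nl_idx)→4500, (C,merge)→6500, (E,merge)→6850, (E,nl_idx)→7500, (C,hash)→9300 …(+2); best=3400 via (E,hash)
  {DE}: card=15000; try (E,hash)→2800, (D,merge)→3300, (E,merge)→3350, (D,hash)→3500, (E,nl_idx)→16800, (D,nl)→30150 …(+1); best=2800 via (E,hash)
  {ABE}: card=12500; try (B,hash)→4900, (B,merge)→8350, (A,hash)→15450, (B,nl_idx)→18500, (A,nl_idx)→48950, (A,merge)→56450 …(+2); best=4900 via (B,hash)
  {ACE}: card=10000; try (C,hash)→11500, (C,merge)→12000, (A,hash)→15400, (C,nl_idx)→16500, (A,nl_idx)→40400, (A,merge)→47400 …(+2); best=11500 via (C,hash)
  {ADE}: card=50000; try (D,hash)→5700, (D,merge)→8800, (A,hash)→26800, (D,nl)→102000, (A,nl_idx)→187800, (A,merge)→232800 …(+1); best=5700 via (D,hash)
  {BCE}: card=75000; try (B,hash)→8800, (C,hash)→15450, (B,merge)→43750, (C,merge)→56450, (B,nl_idx)→102400, (C,nl_idx)→111450 …(+2); best=8800 via (B,hash)
  {BDE}: card=375000; try (D,hash)→9650, (B,hash)→20200, (D,merge)→53250, (B,merge)→229150, (B,nl_idx)→497800, (D,nl)→752700 …(+1); best=9650 via (D,hash)
  {CDE}: card=300000; try (D,hash)→9600, (C,hash)→26800, (D,merge)→44200, (C,merge)→232800, (C,nl_idx)→437800, (D,nl)→603400 …(+1); best=9600 via (D,hash)
  {ABCE}: card=250000; try (B,hash)→23900, (C,hash)→26400, (A,hash)→92800, (B,merge)→162850, (C,merge)→197400, (B,nl_idx)→341500 …(+6); best=23900 via (B,hash)
  {ABDE}: card=1250000; try (D,hash)→20600, (B,hash)→58100, (D,merge)→194200, (A,hash)→393650, (B,merge)→857050, (B,nl_idx)→1655700 …(+5); best=20600 via (D,hash)
  {ACDE}: card=1000000; try (D,hash)→24700, (C,hash)→64700, (D,merge)→163300, (A,hash)→318600, (C,merge)→860700, (C,nl_idx)→1455700 …(+5); best=24700 via (D,hash)
  {BCDE}: card=7500000; try (D,hash)→87000, (B,hash)→312000, (C,hash)→393650, (D,merge)→1360600, (B,merge)→6010950, (C,merge)→7514650 …(+5); best=87000 via (D,hash)
  {ABCDE}: card=25000000; try (D,hash)→277100, (B,hash)→1027100, (C,hash)→1279600, (D,merge)→4775700, (A,hash)→7596000, (B,merge)→21026050 …(+9); best=277100 via (D,hash)

277100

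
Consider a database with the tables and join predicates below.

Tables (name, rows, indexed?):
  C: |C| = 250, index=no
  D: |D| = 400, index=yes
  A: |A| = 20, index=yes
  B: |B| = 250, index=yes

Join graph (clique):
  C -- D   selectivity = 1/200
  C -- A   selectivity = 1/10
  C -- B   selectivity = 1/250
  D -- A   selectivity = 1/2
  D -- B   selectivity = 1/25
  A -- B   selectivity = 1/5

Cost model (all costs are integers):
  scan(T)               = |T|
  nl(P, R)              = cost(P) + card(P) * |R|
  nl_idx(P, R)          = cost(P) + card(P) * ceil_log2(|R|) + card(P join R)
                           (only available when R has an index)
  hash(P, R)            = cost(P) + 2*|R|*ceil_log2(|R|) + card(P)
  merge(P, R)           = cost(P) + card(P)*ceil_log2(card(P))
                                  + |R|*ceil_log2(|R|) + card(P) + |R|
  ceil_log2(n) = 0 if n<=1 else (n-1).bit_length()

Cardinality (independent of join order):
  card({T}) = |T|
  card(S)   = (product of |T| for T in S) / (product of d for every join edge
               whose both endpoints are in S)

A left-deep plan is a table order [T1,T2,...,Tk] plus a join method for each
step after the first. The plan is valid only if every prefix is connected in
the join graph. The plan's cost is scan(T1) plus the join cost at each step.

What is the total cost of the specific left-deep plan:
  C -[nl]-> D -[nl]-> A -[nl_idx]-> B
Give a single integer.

step 1: scan C: cost=250, card=250
step 2: join D via nl
    card(P join D) = 250*400/(200) = 500
    cost = 250 + 250*400 = 100250
step 3: join A via nl
    card(P join A) = 500*20/(10*2) = 500
    cost = 100250 + 500*20 = 110250
step 4: join B via nl_idx
    card(P join B) = 500*250/(250*25*5) = 4
    cost = 110250 + 500*8 + 4 = 114254

114254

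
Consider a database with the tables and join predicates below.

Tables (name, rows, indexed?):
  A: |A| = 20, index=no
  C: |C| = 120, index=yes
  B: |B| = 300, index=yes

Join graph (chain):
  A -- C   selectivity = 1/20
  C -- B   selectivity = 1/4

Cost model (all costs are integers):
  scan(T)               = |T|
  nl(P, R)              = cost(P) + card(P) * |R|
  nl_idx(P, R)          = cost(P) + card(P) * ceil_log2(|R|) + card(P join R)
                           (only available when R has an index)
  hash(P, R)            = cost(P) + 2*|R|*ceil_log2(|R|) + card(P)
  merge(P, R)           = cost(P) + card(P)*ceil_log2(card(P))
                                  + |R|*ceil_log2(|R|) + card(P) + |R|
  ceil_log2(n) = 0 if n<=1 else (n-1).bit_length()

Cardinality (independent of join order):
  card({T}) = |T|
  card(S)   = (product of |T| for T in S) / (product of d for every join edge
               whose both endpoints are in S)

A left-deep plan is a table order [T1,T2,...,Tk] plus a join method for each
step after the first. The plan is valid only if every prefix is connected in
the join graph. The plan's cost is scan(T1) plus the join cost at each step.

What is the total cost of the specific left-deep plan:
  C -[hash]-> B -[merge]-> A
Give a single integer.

step 1: scan C: cost=120, card=120
step 2: join B via hash
    card(P join B) = 120*300/(4) = 9000
    cost = 120 + 2*300*9 + 120 = 5640
step 3: join A via merge
    card(P join A) = 9000*20/(20) = 9000
    cost = 5640 + 9000*14 + 20*5 + 9000 + 20 = 140760

140760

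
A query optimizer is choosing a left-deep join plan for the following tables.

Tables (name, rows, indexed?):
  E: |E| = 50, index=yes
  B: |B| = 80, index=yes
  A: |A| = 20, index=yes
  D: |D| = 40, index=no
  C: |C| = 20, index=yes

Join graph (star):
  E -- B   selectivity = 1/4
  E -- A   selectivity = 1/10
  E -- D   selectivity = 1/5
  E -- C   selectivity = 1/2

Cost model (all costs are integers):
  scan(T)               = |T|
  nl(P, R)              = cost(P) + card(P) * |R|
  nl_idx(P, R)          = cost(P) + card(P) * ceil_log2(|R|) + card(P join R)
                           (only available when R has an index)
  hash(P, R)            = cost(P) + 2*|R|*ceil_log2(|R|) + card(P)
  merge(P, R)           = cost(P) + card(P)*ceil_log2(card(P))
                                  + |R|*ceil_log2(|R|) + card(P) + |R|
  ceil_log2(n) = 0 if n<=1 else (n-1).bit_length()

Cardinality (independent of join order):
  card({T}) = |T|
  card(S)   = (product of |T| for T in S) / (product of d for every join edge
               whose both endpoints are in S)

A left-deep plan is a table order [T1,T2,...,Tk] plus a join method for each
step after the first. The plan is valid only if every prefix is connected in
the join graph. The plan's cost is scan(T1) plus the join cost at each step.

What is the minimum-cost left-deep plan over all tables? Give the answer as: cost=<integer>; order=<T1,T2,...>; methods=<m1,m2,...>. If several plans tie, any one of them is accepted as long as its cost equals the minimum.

cost=10940; order=A,E,D,C,B; methods=nl_idx,hash,hash,hash

Selinger DP (subsets sized 1..n):
  {E}: scan cost=50, card=50
  {B}: scan cost=80, card=80
  {A}: scan cost=20, card=20
  {D}: scan cost=40, card=40
  {C}: scan cost=20, card=20
  {BE}: card=1000; try (E,hash)→760, (B,merge)→1040, (E,merge)→1070, (B,hash)→1220, (B,nl_idx)→1400, (E,nl_idx)→1560 …(+2); best=760 via (E,hash)
  {AE}: card=100; try (E,nl_idx)→240, (A,hash)→300, (A,nl_idx)→400, (E,merge)→490, (A,merge)→520, (E,hash)→640 …(+2); best=240 via (E,nl_idx)
  {DE}: card=400; try (D,hash)→580, (E,merge)→670, (E,hash)→680, (E,nl_idx)→680, (D,merge)→680, (E,nl)→2040 …(+1); best=580 via (D,hash)
  {CE}: card=500; try (C,hash)→300, (E,merge)→490, (C,merge)→520, (E,hash)→640, (E,nl_idx)→640, (C,nl_idx)→800 …(+2); best=300 via (C,hash)
  {ABE}: card=2000; try (B,hash)→1460, (B,merge)→1680, (A,hash)→1960, (B,nl_idx)→2940, (A,nl_idx)→7760, (B,nl)→8240 …(+2); best=1460 via (B,hash)
  {BDE}: card=8000; try (B,hash)→2100, (D,hash)→2240, (B,merge)→5220, (B,nl_idx)→11380, (D,merge)→12040, (B,nl)→32580 …(+1); best=2100 via (B,hash)
  {BCE}: card=10000; try (B,hash)→1920, (C,hash)→1960, (B,merge)→5940, (C,merge)→11880, (B,nl_idx)→13800, (C,nl_idx)→15760 …(+2); best=1920 via (B,hash)
  {ADE}: card=800; try (D,hash)→820, (A,hash)→1180, (D,merge)→1320, (A,nl_idx)→3380, (D,nl)→4240, (A,merge)→4700 …(+1); best=820 via (D,hash)
  {ACE}: card=1000; try (C,hash)→540, (A,hash)→1000, (C,merge)→1160, (C,nl_idx)→1740, (C,nl)→2240, (A,nl_idx)→3800 …(+2); best=540 via (C,hash)
  {CDE}: card=4000; try (C,hash)→1180, (D,hash)→1280, (C,merge)→4700, (D,merge)→5580, (C,nl_idx)→6580, (C,nl)→8580 …(+1); best=1180 via (C,hash)
  {ABDE}: card=16000; try (B,hash)→2740, (D,hash)→3940, (B,merge)→10260, (A,hash)→10300, (B,nl_idx)→22420, (D,merge)→25740 …(+5); best=2740 via (B,hash)
  {ABCE}: card=20000; try (B,hash)→2660, (C,hash)→3660, (A,hash)→12120, (B,merge)→12180, (C,merge)→25580, (B,nl_idx)→27540 …(+6); best=2660 via (B,hash)
  {BCDE}: card=80000; try (B,hash)→6300, (C,hash)→10300, (D,hash)→12400, (B,merge)→53820, (B,nl_idx)→109180, (C,merge)→114220 …(+5); best=6300 via (B,hash)
  {ACDE}: card=8000; try (C,hash)→1820, (D,hash)→2020, (A,hash)→5380, (C,merge)→9740, (D,merge)→11820, (C,nl_idx)→12820 …(+5); best=1820 via (C,hash)
  {ABCDE}: card=160000; try (B,hash)→10940, (C,hash)→18940, (D,hash)→23140, (A,hash)→86500, (B,merge)→114460, (B,nl_idx)→217820 …(+9); best=10940 via (B,hash)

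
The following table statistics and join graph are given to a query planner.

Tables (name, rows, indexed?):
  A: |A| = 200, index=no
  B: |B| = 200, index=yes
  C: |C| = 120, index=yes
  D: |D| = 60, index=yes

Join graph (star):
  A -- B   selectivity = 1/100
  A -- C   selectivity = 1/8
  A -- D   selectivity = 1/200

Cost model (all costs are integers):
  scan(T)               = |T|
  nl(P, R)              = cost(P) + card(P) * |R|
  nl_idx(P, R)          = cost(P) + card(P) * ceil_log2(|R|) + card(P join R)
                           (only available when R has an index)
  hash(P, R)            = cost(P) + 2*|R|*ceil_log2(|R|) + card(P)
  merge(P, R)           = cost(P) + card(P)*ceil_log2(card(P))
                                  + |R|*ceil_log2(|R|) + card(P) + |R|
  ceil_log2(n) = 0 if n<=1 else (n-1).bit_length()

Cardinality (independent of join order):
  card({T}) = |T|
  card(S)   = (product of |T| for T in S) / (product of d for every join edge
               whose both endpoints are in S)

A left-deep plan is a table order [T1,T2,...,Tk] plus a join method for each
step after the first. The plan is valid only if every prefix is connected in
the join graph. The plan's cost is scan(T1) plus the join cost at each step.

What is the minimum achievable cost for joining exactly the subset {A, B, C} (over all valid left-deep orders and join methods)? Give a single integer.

4280

Selinger DP over subsets of {A,B,C}:
  {A}: scan cost=200, card=200
  {B}: scan cost=200, card=200
  {C}: scan cost=120, card=120
  {AB}: card=400; try (B,nl_idx)→2200, (B,hash)→3600, (A,hash)→3600, (B,merge)→3800, (A,merge)→3800, (B,nl)→40200 …(+1); best=2200 via (B,nl_idx)
  {AC}: card=3000; try (C,hash)→2080, (A,merge)→2880, (C,merge)→2960, (A,hash)→3440, (C,nl_idx)→4600, (A,nl)→24120 …(+1); best=2080 via (C,hash)
  {ABC}: card=6000; try (C,hash)→4280, (C,merge)→7160, (B,hash)→8280, (C,nl_idx)→11000, (B,nl_idx)→32080, (B,merge)→42880 …(+2); best=4280 via (C,hash)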